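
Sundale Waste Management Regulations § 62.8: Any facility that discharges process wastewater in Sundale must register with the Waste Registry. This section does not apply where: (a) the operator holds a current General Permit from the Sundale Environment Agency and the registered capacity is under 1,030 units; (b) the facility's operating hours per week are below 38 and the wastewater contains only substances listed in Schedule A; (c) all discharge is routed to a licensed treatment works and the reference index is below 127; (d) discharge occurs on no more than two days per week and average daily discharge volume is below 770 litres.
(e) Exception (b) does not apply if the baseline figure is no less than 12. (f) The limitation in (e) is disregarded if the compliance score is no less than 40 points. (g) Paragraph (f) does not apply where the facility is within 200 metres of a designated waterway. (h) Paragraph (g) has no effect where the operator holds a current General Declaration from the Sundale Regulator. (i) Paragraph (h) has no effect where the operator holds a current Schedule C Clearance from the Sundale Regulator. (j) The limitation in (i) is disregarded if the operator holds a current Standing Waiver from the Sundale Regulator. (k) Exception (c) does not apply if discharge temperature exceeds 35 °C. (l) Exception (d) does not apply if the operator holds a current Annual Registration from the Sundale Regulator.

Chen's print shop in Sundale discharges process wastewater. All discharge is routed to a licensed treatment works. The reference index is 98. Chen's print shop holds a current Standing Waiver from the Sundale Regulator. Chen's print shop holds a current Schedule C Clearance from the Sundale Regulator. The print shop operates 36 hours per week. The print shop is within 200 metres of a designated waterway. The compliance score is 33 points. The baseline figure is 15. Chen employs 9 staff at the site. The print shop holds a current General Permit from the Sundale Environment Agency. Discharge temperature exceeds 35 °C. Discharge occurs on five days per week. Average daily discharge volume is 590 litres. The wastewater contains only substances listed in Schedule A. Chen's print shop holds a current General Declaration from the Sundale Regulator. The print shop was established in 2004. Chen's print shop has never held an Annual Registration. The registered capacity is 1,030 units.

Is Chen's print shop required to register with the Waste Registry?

Exception (a) requires that the registered capacity is under 1,030 units; but the registered capacity is 1,030 units, not under 1,030 units, so (a) is unavailable.
Exception (b) is satisfied on its face — the facility's operating hours per week are 36, below the 38 limit; the wastewater is Schedule-A-only. Turning to paragraphs (e)–(j): (e) operates against (b): the baseline figure is 15, meeting the 12 threshold. (f) is not engaged (the compliance score is 33 points, short of 40 points), so (e) stands. (b) is therefore removed.
All of (c)'s requirements are met (discharge is routed to a licensed treatment works; the reference index is 98, below the 127 limit). However, paragraph (k) must be considered: (k) is triggered — discharge temperature exceeds 35 °C. (c) is therefore removed.
Exception (d) requires that discharge occurs on no more than two days per week; but discharge occurs on five days per week, so (d) is unavailable.
Every exception is unavailable, so the rule governs.

Yes — Chen's print shop must register with the Waste Registry.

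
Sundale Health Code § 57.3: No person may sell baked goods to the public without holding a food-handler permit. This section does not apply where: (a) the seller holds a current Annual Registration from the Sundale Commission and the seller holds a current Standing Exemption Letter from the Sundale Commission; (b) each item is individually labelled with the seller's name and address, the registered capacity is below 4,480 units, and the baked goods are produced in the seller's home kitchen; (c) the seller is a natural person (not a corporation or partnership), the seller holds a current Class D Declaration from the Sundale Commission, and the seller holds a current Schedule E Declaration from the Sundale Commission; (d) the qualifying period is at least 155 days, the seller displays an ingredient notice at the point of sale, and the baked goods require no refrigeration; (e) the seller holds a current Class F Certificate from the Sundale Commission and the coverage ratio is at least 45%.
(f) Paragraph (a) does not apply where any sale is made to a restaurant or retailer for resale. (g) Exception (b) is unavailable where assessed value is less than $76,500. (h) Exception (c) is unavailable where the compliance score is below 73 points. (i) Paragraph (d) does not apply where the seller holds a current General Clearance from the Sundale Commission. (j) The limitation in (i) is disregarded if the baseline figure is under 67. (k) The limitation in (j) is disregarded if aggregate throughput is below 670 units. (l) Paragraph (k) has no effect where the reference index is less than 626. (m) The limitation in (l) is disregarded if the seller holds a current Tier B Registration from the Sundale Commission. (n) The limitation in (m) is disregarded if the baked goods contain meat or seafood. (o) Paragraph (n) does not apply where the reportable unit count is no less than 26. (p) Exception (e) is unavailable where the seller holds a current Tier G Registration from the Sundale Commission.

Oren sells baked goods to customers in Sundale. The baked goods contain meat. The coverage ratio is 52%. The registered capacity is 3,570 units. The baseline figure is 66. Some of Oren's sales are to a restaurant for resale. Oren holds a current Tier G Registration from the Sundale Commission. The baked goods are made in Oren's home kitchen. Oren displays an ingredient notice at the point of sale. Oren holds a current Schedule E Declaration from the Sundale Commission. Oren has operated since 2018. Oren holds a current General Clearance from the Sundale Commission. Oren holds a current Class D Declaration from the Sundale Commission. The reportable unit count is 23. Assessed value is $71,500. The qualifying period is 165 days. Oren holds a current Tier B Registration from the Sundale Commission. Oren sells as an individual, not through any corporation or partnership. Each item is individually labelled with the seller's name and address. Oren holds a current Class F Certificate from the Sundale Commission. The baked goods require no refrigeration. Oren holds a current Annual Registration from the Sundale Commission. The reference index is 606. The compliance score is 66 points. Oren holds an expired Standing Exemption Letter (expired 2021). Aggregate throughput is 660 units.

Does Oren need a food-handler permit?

Exception (a) fails — there is no Standing Exemption Letter in force.
Exception (b) is satisfied on its face — items are individually labelled; the registered capacity is 3,570 units, below the 4,480 units limit; the baked goods are home-kitchen produced. But applying paragraph (g): (g) applies — assessed value is $71,500, less than the $76,500 limit. (b) is therefore removed.
All of (c)'s requirements are met (the seller is a natural person; a current Class D Declaration is held; a current Schedule E Declaration is held). Turning to paragraph (h): (h) is triggered — the compliance score is 66 points, below the 73 points limit. Exception (c) does not apply.
Exception (d): the qualifying period is 165 days, meeting the 155 days threshold; an ingredient notice is displayed; the baked goods are shelf-stable — every condition holds. Considering the limiting provisions: (i) is engaged (a current General Clearance is held), but is overridden by (j): (j) operates against (i): the baseline figure is 66, under the 67 limit. (k) would limit (j) — aggregate throughput is 660 units, below the 670 units limit — but (l) sets (k) aside: (l) operates against (k): the reference index is 606, less than the 626 limit. (m) would limit (l) — a current Tier B Registration is held — but (n) sets (m) aside: (n) is triggered — the baked goods contain meat. (o), which would lift (n), is inapplicable — the reportable unit count is 23, short of 26. (d) remains available.
Exception (e)'s conditions are all satisfied: a current Class F Certificate is held; the coverage ratio is 52%, meeting the 45% threshold. But applying paragraph (p): (p) operates — a current Tier G Registration is held. Exception (e) does not apply.

No — exception (d) applies; Oren is not required to hold a food-handler permit.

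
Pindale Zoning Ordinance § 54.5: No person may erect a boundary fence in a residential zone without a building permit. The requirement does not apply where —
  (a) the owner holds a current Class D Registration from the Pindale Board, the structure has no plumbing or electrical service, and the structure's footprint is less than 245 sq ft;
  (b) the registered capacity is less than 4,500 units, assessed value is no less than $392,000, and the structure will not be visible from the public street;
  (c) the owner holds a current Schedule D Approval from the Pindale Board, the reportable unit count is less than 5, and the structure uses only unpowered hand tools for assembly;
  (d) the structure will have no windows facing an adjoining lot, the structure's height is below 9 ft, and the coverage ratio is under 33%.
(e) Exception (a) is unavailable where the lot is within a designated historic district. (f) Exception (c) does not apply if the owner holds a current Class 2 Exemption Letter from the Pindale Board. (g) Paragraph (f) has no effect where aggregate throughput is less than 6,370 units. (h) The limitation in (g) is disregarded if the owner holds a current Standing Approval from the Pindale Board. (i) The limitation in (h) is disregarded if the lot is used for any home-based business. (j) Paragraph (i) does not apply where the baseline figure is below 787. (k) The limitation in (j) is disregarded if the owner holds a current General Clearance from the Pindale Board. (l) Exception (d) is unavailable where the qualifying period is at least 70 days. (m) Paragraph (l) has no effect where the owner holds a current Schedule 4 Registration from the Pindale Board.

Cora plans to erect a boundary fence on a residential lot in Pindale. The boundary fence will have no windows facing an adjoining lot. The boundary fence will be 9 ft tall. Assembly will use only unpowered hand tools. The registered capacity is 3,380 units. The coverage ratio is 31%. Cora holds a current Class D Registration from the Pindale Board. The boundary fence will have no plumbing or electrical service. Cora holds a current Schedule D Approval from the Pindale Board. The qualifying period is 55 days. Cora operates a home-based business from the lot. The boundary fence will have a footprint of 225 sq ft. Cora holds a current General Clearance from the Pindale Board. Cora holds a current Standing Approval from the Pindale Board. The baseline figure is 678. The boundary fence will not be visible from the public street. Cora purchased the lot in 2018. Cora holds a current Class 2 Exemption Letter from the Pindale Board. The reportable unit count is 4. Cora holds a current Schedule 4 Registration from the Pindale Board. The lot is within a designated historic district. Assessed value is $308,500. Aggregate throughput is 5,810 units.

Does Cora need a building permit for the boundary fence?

Exception (a)'s conditions are all satisfied: a current Class D Registration is held; there is no plumbing or electrical service; the structure's footprint is 225 sq ft, less than the 245 sq ft limit. But applying paragraph (e): (e) operates against (a): the lot is in a historic district. So (a) is unavailable.
Exception (b) requires that assessed value is no less than $392,000; but assessed value is $308,500, short of $392,000, so (b) is unavailable.
All of (c)'s requirements are met (a current Schedule D Approval is held; the reportable unit count is 4, less than the 5 limit; assembly uses only hand tools). Considering the limiting provisions: (f) applies (a current Class 2 Exemption Letter is held), but is itself disapplied by (g): (g) operates — aggregate throughput is 5,810 units, less than the 6,370 units limit. (h) is triggered (a current Standing Approval is held), but yields to (i): (i) operates against (h): a home-based business operates on the lot. (j) would limit (i) — the baseline figure is 678, below the 787 limit — but (k) sets (j) aside: (k) is triggered — a current General Clearance is held. Exception (c) stands.
Exception (d) requires that the structure's height is below 9 ft; but the structure's height is 9 ft, not below 9 ft, so (d) is unavailable.

No — exception (c) applies; Cora does not need a building permit.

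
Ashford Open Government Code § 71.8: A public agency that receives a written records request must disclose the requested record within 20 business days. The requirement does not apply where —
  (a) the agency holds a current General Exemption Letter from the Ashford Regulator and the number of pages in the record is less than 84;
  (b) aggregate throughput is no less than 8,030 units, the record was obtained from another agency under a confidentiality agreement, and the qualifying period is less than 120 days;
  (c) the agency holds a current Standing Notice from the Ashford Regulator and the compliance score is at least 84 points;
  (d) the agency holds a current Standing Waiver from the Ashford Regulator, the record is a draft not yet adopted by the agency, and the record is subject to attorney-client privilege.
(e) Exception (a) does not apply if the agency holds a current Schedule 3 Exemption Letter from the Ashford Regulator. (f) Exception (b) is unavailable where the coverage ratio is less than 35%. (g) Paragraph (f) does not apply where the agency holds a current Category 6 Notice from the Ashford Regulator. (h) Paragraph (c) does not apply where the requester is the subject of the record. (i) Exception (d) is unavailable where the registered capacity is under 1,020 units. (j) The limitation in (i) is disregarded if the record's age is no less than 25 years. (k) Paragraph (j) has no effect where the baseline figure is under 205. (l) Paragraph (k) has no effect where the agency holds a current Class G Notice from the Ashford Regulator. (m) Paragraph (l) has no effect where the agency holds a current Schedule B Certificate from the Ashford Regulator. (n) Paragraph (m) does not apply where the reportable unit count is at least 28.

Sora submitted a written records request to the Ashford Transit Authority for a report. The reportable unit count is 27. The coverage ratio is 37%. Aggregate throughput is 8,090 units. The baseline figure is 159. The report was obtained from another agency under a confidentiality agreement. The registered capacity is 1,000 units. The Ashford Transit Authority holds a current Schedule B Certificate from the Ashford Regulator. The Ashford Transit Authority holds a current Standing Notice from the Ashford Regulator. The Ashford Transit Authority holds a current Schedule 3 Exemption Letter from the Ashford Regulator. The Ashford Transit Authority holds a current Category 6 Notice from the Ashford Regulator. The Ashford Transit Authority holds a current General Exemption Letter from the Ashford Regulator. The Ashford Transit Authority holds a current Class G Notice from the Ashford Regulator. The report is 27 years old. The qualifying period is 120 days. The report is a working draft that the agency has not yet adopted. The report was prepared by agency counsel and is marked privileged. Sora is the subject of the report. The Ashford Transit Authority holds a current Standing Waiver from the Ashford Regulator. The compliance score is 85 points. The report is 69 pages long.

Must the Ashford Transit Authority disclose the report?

All of (a)'s requirements are met (a current General Exemption Letter is held; the number of pages in the record is 69, less than the 84 limit). But applying paragraph (e): (e) operates against (a): a current Schedule 3 Exemption Letter is held. (a) is therefore removed.
Exception (b) fails — the qualifying period is 120 days, not less than 120 days.
All of (c)'s requirements are met (a current Standing Notice is held; the compliance score is 85 points, meeting the 84 points threshold). However, paragraph (h) must be considered: (h) operates against (c): Sora is the subject of the report. (c) is therefore removed.
Exception (d)'s conditions are all satisfied: a current Standing Waiver is held; the report is an unadopted draft; the report is privileged. Turning to paragraphs (i)–(n): (i) operates against (d): the registered capacity is 1,000 units, under the 1,020 units limit. (j) operates (the record's age is 27 years, meeting the 25 years threshold), but is itself disapplied by (k): (k) is triggered — the baseline figure is 159, under the 205 limit. (l) applies (a current Class G Notice is held), but is displaced by (m): (m) operates — a current Schedule B Certificate is held. (n), which would lift (m), does not operate here — the reportable unit count is 27, short of 28. (d) is therefore removed.
No exception displaces § 71.8.

Yes — the Ashford Transit Authority must disclose the report.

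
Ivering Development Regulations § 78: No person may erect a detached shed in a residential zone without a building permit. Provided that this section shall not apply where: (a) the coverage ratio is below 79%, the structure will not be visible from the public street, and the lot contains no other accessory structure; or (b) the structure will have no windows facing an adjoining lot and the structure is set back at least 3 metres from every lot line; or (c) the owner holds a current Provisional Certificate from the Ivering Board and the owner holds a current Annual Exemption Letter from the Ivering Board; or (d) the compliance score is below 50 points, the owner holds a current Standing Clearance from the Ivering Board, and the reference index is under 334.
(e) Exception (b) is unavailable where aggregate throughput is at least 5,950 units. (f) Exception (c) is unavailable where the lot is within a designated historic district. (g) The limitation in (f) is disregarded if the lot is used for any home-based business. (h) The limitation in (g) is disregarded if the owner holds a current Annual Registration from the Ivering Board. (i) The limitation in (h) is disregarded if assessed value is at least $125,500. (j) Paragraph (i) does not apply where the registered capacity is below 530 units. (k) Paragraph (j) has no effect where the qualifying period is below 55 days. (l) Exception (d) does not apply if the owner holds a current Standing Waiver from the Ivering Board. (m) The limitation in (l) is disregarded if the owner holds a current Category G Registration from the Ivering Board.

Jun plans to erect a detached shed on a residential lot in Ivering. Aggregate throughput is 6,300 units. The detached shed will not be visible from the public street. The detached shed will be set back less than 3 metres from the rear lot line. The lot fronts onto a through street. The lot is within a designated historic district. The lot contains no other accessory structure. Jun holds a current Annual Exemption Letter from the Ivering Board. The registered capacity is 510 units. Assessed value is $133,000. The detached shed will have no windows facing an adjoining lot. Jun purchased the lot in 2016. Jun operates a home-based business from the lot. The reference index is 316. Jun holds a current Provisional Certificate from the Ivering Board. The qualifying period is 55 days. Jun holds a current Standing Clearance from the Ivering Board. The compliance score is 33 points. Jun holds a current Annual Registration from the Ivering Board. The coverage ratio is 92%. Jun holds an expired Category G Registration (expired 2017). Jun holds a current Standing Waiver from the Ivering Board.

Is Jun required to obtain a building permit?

Yes — Jun must obtain a building permit.

Exception (a) does not apply: the coverage ratio is 92%, not below 79%.
Exception (b) does not apply: the rear setback is under 3 m.
All of (c)'s requirements are met (a current Provisional Certificate is held; a current Annual Exemption Letter is held). But: (f) operates against (c): the lot is in a historic district. (g) would limit (f) — a home-based business operates on the lot — but (h) sets (g) aside: (h) operates against (g): a current Annual Registration is held. (i) is engaged (assessed value is $133,000, meeting the $125,500 threshold), but is displaced by (j): (j) operates against (i): the registered capacity is 510 units, below the 530 units limit. (k) is inapplicable (the qualifying period is 55 days, not below 55 days), so (j) stands. (c) is therefore removed.
Exception (d)'s conditions are all satisfied: the compliance score is 33 points, below the 50 points limit; a current Standing Clearance is held; the reference index is 316, under the 334 limit. But: (l) applies — a current Standing Waiver is held. (m) is not triggered (the Category G Registration is not current), so (l) stands. Exception (d) does not apply.
Every exception is unavailable, so the rule governs.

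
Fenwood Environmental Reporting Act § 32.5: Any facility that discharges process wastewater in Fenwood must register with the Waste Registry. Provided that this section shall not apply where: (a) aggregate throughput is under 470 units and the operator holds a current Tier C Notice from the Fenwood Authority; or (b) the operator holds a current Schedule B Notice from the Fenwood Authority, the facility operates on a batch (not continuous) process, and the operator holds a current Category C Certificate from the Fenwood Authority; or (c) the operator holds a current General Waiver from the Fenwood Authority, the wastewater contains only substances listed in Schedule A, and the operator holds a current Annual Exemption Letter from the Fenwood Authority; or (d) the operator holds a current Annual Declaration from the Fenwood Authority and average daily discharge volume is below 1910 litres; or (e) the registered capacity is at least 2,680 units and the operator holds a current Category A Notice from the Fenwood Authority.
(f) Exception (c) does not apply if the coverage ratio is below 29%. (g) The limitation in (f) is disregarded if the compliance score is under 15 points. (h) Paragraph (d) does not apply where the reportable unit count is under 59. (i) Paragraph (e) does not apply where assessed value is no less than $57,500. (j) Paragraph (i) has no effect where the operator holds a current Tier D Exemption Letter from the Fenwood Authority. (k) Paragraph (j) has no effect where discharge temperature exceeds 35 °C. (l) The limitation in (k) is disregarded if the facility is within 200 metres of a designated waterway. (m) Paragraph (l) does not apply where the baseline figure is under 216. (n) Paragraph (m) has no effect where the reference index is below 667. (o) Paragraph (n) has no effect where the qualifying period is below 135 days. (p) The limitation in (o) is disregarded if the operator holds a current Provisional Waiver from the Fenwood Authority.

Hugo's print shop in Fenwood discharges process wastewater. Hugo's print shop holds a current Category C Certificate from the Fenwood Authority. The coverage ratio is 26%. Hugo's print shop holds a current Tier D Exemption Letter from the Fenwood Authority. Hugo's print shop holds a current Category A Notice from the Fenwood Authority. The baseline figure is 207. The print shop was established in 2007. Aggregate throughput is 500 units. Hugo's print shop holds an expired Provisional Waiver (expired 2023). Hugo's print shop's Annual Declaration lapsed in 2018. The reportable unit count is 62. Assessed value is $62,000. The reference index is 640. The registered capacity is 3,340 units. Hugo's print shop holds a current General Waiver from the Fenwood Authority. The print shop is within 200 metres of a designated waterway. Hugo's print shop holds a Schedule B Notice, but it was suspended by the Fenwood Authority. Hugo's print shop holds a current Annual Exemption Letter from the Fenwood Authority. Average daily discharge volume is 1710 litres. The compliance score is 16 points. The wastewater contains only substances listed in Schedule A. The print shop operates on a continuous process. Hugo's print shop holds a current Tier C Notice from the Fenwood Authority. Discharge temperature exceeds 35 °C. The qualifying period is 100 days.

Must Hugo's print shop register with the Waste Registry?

Yes — Hugo's print shop must register with the Waste Registry.

Exception (a) does not apply: aggregate throughput is 500 units, not under 470 units.
Exception (b) fails — there is no Schedule B Notice in force.
Exception (c)'s conditions are all satisfied: a current General Waiver is held; the wastewater is Schedule-A-only; a current Annual Exemption Letter is held. Turning to paragraphs (f)–(g): (f) operates — the coverage ratio is 26%, below the 29% limit. (g) is not engaged (the compliance score is 16 points, not under 15 points), so (f) stands. So (c) is unavailable.
Exception (d) does not apply: the Annual Declaration is not current.
Exception (e) is satisfied on its face — the registered capacity is 3,340 units, meeting the 2,680 units threshold; a current Category A Notice is held. Turning to paragraphs (i)–(p): (i) is engaged — assessed value is $62,000, meeting the $57,500 threshold. (j) is engaged (a current Tier D Exemption Letter is held), but is overridden by (k): (k) operates against (j): discharge temperature exceeds 35 °C. (l) is engaged (the print shop is within 200 m of a designated waterway), but is displaced by (m): (m) is engaged — the baseline figure is 207, under the 216 limit. (n) would limit (m) — the reference index is 640, below the 667 limit — but (o) sets (n) aside: (o) operates against (n): the qualifying period is 100 days, below the 135 days limit. (p) is not engaged (no current Provisional Waiver is held), so (o) stands. (e) is therefore removed.
None of the exceptions is available; § 32.5 applies in full.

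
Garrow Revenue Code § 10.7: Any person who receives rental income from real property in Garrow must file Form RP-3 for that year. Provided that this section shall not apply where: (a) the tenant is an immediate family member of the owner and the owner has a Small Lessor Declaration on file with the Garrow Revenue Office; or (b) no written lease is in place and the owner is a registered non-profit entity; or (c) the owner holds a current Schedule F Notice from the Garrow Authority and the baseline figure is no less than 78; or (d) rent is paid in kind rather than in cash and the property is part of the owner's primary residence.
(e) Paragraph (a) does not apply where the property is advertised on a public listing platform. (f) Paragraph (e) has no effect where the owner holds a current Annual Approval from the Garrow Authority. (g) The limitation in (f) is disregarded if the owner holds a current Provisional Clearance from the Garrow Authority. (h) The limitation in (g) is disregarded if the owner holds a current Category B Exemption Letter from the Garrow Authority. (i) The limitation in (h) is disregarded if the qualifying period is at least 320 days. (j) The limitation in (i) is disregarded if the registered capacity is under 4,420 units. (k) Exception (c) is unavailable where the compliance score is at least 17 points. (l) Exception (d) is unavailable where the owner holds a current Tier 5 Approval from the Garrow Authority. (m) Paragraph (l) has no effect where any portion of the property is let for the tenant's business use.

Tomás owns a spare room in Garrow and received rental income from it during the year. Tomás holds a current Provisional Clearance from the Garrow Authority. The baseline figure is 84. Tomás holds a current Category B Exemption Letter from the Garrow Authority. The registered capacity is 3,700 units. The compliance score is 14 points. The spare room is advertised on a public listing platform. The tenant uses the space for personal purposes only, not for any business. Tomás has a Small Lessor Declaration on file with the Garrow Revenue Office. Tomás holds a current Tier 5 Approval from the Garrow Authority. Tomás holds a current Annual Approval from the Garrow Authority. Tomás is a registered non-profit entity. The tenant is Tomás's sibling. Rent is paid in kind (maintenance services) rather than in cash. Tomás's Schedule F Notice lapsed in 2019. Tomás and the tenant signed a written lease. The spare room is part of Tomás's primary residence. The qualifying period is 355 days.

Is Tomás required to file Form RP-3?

No — exception (a) applies; Tomás is not required to file Form RP-3.

Exception (a)'s conditions are all satisfied: the tenant is an immediate family member; a Small Lessor Declaration is on file. Applying paragraphs (e)–(j): (e) would limit (a) — the property is publicly advertised — but (f) sets (e) aside: (f) operates against (e): a current Annual Approval is held. (g) is triggered (a current Provisional Clearance is held), but is overridden by (h): (h) operates against (g): a current Category B Exemption Letter is held. (i) would limit (h) — the qualifying period is 355 days, meeting the 320 days threshold — but (j) sets (i) aside: (j) operates — the registered capacity is 3,700 units, under the 4,420 units limit. (a) remains available.
Exception (b) fails — a written lease is in place.
Exception (c) does not apply: no current Schedule F Notice is held.
Exception (d): rent is paid in kind; the spare room is part of the primary residence — every condition holds. But: (l) is triggered — a current Tier 5 Approval is held. (m) is inapplicable (the space is used for personal purposes only), so (l) stands. So (d) is unavailable.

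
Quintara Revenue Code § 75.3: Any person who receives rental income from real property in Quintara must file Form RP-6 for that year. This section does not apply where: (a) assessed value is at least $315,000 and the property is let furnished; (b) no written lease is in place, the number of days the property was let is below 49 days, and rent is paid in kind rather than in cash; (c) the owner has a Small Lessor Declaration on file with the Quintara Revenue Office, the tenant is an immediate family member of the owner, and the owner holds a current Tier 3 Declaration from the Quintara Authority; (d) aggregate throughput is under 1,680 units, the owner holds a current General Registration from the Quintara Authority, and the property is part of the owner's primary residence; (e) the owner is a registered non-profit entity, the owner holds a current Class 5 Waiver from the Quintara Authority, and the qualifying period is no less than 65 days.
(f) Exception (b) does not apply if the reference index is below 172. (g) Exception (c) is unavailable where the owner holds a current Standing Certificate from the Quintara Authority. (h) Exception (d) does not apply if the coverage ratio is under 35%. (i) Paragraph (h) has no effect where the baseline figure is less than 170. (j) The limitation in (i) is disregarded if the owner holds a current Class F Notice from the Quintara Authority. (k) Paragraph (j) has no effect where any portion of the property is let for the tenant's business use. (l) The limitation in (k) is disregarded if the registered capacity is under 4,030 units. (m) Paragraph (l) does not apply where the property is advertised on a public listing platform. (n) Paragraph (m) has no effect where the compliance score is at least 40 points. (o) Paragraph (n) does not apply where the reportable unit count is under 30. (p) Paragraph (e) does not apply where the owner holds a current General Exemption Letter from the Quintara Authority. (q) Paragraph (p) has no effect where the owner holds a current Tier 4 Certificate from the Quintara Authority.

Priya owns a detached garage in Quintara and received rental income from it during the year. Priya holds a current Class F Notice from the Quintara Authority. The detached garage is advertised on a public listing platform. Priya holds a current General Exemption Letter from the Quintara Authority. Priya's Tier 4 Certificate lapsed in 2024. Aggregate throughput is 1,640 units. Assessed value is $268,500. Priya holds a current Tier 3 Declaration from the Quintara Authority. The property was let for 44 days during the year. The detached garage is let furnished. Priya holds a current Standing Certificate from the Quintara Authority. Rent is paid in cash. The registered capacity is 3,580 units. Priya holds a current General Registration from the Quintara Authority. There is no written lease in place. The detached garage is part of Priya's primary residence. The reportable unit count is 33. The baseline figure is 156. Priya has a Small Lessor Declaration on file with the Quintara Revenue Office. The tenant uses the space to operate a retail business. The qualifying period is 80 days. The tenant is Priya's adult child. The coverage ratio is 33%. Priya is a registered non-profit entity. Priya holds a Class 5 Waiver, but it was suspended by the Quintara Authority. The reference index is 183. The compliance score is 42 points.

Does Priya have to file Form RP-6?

Exception (a) fails — assessed value is $268,500, short of $315,000.
Exception (b) fails — rent is paid in cash.
Exception (c) is satisfied on its face — a Small Lessor Declaration is on file; the tenant is an immediate family member; a current Tier 3 Declaration is held. But: (g) operates against (c): a current Standing Certificate is held. So (c) is unavailable.
Exception (d)'s conditions are all satisfied: aggregate throughput is 1,640 units, under the 1,680 units limit; a current General Registration is held; the detached garage is part of the primary residence. Turning to paragraphs (h)–(o): (h) is engaged — the coverage ratio is 33%, under the 35% limit. (i) is triggered (the baseline figure is 156, less than the 170 limit), but is itself disapplied by (j): (j) operates against (i): a current Class F Notice is held. (k) would limit (j) — the space is let for business use — but (l) sets (k) aside: (l) is engaged — the registered capacity is 3,580 units, under the 4,030 units limit. (m) would limit (l) — the property is publicly advertised — but (n) sets (m) aside: (n) operates against (m): the compliance score is 42 points, meeting the 40 points threshold. (o), which would lift (n), does not operate here — the reportable unit count is 33, not under 30. So (d) is unavailable.
Exception (e) requires that the owner holds a current Class 5 Waiver from the Quintara Authority; but no current Class 5 Waiver is held, so (e) is unavailable.
None of the exceptions is available; § 75.3 applies in full.

Yes — Priya must file Form RP-6.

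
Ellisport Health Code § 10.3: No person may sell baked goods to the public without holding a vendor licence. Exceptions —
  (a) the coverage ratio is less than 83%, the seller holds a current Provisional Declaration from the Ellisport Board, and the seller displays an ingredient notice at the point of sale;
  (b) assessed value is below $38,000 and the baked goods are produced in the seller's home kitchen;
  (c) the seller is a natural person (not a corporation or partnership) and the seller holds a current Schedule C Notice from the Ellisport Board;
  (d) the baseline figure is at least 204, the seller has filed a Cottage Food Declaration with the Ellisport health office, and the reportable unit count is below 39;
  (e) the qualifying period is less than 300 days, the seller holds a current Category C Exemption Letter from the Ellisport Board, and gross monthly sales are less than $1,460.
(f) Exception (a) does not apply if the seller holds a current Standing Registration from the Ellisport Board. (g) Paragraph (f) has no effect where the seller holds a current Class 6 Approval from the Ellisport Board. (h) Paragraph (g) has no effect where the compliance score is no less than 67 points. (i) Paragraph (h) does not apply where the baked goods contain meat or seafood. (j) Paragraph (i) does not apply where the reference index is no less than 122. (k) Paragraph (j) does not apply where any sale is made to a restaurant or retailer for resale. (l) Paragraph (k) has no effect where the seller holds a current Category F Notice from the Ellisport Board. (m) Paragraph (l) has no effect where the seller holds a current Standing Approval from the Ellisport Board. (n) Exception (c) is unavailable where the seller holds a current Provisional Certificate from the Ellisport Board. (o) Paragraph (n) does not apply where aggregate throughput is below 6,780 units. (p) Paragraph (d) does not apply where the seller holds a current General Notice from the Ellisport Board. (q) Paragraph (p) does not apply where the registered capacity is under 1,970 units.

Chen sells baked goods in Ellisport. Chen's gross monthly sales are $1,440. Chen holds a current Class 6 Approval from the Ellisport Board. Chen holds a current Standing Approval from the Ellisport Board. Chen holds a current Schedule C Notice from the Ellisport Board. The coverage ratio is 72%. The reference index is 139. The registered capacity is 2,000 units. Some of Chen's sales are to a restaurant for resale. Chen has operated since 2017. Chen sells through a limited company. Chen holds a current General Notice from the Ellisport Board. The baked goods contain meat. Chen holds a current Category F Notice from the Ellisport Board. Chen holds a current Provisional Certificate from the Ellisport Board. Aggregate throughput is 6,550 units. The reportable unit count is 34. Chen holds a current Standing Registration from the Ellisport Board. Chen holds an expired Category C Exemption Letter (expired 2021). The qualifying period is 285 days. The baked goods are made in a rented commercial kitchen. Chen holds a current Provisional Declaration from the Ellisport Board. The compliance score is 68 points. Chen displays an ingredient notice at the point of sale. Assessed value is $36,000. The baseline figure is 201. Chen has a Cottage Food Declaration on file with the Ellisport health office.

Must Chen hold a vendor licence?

No — exception (a) applies; Chen is not required to hold a vendor licence.

Exception (a): the coverage ratio is 72%, less than the 83% limit; a current Provisional Declaration is held; an ingredient notice is displayed — every condition holds. Applying paragraphs (f)–(m): (f) would limit (a) — a current Standing Registration is held — but (g) sets (f) aside: (g) operates against (f): a current Class 6 Approval is held. (h) is engaged (the compliance score is 68 points, meeting the 67 points threshold), but is displaced by (i): (i) operates against (h): the baked goods contain meat. (j) would limit (i) — the reference index is 139, meeting the 122 threshold — but (k) sets (j) aside: (k) operates against (j): some sales are to a restaurant for resale. (l) would limit (k) — a current Category F Notice is held — but (m) sets (l) aside: (m) applies — a current Standing Approval is held. (a) remains available.
Exception (b) does not apply: the baked goods are made in a commercial kitchen, not a home kitchen.
Exception (c) does not apply: the seller operates through a limited company.
Exception (d) fails — the baseline figure is 201, short of 204.
Exception (e) does not apply: there is no Category C Exemption Letter in force.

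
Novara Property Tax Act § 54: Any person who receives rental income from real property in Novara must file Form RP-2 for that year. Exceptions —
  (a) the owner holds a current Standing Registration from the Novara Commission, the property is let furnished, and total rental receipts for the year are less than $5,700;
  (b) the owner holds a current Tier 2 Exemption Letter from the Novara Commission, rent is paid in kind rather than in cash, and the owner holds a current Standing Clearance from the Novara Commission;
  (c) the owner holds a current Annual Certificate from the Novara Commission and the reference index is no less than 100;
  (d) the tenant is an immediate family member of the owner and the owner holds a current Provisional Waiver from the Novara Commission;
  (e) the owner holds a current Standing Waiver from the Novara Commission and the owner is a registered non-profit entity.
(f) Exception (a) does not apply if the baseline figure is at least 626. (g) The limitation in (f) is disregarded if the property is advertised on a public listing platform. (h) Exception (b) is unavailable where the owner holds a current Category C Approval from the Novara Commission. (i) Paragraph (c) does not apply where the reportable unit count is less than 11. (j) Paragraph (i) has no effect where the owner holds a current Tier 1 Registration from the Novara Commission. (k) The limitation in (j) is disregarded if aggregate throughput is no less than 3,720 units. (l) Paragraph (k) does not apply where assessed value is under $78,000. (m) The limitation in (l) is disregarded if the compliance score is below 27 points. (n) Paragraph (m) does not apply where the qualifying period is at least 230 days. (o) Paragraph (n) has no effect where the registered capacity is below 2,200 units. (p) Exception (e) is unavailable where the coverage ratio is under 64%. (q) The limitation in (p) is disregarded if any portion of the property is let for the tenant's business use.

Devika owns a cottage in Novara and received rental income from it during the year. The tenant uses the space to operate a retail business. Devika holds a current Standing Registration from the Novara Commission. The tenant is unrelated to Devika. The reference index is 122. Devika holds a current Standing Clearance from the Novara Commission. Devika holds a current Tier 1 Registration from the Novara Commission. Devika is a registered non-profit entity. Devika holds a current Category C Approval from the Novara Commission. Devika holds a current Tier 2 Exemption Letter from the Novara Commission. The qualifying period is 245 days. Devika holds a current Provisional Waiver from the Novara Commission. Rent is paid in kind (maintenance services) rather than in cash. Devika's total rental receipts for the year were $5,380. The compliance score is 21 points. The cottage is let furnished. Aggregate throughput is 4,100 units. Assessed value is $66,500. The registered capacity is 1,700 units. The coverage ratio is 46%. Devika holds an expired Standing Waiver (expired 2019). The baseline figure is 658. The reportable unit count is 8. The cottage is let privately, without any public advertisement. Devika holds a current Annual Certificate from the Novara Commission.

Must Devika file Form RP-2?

Yes — Devika must file Form RP-2.

All of (a)'s requirements are met (a current Standing Registration is held; the property is let furnished; total rental receipts for the year are $5,380, less than the $5,700 limit). Turning to paragraphs (f)–(g): (f) operates against (a): the baseline figure is 658, meeting the 626 threshold. (g) is not engaged (the property is let privately without advertisement), so (f) stands. Exception (a) does not apply.
Exception (b)'s conditions are all satisfied: a current Tier 2 Exemption Letter is held; rent is paid in kind; a current Standing Clearance is held. Turning to paragraph (h): (h) applies — a current Category C Approval is held. Exception (b) does not apply.
Exception (c) is satisfied on its face — a current Annual Certificate is held; the reference index is 122, meeting the 100 threshold. Turning to paragraphs (i)–(o): (i) operates against (c): the reportable unit count is 8, less than the 11 limit. (j) applies (a current Tier 1 Registration is held), but yields to (k): (k) is triggered — aggregate throughput is 4,100 units, meeting the 3,720 units threshold. (l) would limit (k) — assessed value is $66,500, under the $78,000 limit — but (m) sets (l) aside: (m) operates against (l): the compliance score is 21 points, below the 27 points limit. (n) would limit (m) — the qualifying period is 245 days, meeting the 230 days threshold — but (o) sets (n) aside: (o) operates against (n): the registered capacity is 1,700 units, below the 2,200 units limit. So (c) is unavailable.
Exception (d) fails — the tenant is unrelated to the owner.
Exception (e) fails — the Standing Waiver is not current.
Every exception is unavailable, so the rule governs.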